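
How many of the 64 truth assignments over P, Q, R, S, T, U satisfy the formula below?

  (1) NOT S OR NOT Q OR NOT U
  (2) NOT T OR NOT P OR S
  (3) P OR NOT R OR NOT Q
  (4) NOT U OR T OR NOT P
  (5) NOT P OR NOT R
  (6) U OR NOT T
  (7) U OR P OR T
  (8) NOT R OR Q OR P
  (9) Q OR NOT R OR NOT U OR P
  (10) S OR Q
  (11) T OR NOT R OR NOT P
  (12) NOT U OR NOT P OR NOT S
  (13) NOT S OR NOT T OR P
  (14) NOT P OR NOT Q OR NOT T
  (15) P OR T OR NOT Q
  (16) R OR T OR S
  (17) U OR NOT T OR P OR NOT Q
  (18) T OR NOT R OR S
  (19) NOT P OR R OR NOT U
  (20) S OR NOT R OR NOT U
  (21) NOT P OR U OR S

There are 2^6 = 64 truth assignments over (P, Q, R, S, T, U).
Split on P. With P = true, the clauses containing P are satisfied and NOT P drops from the rest; 2 of the 2^5 = 32 assignments to the other variables satisfy what remains.
With P = false, by the same count on the reduced clause set, 2 assignments work.
(One model: P=F, Q=F, R=F, S=T, T=F, U=T.)
Total: 2 + 2 = 4.

4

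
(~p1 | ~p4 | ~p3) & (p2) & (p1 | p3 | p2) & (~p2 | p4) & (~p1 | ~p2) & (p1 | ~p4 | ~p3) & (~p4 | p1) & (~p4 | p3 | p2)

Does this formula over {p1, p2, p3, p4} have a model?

(p2) alone gives p2 = 1.
(p4) alone gives p4 = 1.
(~p1) alone gives p1 = 0.
Now (p1) is unsatisfied and unit — conflict.
No assignment satisfies every clause.

No, unsatisfiable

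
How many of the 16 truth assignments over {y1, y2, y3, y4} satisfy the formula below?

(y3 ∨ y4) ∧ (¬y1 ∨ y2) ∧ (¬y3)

There are 2^4 = 16 truth assignments over (y1, y2, y3, y4).
Check each against the 3 clauses (columns in the order y1, y2, y3, y4):
  F F F F  ✗ fails (y3 ∨ y4)
  F F F T  ✓ satisfies all
  F F T F  ✗ fails (¬y3)
  F F T T  ✗ fails (¬y3)
  F T F F  ✗ fails (y3 ∨ y4)
  F T F T  ✓ satisfies all
  F T T F  ✗ fails (¬y3)
  F T T T  ✗ fails (¬y3)
  T F F F  ✗ fails (y3 ∨ y4)
  T F F T  ✗ fails (¬y1 ∨ y2)
  T F T F  ✗ fails (¬y1 ∨ y2)
  T F T T  ✗ fails (¬y1 ∨ y2)
  T T F F  ✗ fails (y3 ∨ y4)
  T T F T  ✓ satisfies all
  T T T F  ✗ fails (¬y3)
  T T T T  ✗ fails (¬y3)
3 of the 16 rows are models.

3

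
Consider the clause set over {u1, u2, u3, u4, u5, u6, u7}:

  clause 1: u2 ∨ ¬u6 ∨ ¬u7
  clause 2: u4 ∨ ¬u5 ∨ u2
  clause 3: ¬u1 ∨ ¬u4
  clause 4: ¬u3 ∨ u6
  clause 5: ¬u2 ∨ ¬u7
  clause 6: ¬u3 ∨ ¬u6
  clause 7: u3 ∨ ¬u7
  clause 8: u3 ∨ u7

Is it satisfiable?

Try u1 = False.
Try u3 = False.
From the singleton clause (¬u7), u7 = False.
But (u7) is also a unit clause — contradiction.
Undo u3 and try u3 = True.
From the singleton clause (u6), u6 = True.
But (¬u6) is also a unit clause — contradiction.
Neither u3 = True nor u3 = False works.
Undo u1 and try u1 = True.
From the singleton clause (¬u4), u4 = False.
Try u5 = False.
Try u3 = False.
From the singleton clause (¬u7), u7 = False.
But (u7) is also a unit clause — contradiction.
Undo u3 and try u3 = True.
From the singleton clause (u6), u6 = True.
But (¬u6) is also a unit clause — contradiction.
Neither u3 = True nor u3 = False works.
Undo u5 and try u5 = True.
From the singleton clause (u2), u2 = True.
From the singleton clause (¬u7), u7 = False.
From the singleton clause (u3), u3 = True.
From the singleton clause (u6), u6 = True.
But (¬u6) is also a unit clause — contradiction.
Neither u5 = True nor u5 = False works.
Neither u1 = True nor u1 = False works.
No assignment satisfies every clause.

No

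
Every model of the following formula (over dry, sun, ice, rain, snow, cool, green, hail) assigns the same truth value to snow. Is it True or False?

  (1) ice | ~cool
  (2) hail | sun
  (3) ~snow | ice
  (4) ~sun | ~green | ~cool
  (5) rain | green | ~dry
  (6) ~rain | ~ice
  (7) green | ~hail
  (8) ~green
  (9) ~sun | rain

False

Suppose snow = 1.
From the singleton clause (ice), ice = 1.
From the singleton clause (~rain), rain = 0.
From the singleton clause (~green), green = 0.
From the singleton clause (~dry), dry = 0.
From the singleton clause (~hail), hail = 0.
From the singleton clause (sun), sun = 1.
That conflicts with the unit clause (~sun).
So every satisfying assignment has snow = False.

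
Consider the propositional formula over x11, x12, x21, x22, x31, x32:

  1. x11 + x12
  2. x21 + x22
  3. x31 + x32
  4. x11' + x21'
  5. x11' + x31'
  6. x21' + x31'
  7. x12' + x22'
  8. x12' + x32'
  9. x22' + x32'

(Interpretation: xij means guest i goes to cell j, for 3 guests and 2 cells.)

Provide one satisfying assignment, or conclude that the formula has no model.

Try x11 = 1.
Unit clause (x21') forces x21 = 0.
Unit clause (x22) forces x22 = 1.
Unit clause (x31') forces x31 = 0.
Unit clause (x32) forces x32 = 1.
But (x32') is also a unit clause — contradiction.
That branch fails; take x11 = 0 instead.
Unit clause (x12) forces x12 = 1.
Unit clause (x22') forces x22 = 0.
Unit clause (x21) forces x21 = 1.
Unit clause (x31') forces x31 = 0.
Unit clause (x32) forces x32 = 1.
But (x32') is also a unit clause — contradiction.
Either choice for x11 ends in contradiction.

UNSATISFIABLE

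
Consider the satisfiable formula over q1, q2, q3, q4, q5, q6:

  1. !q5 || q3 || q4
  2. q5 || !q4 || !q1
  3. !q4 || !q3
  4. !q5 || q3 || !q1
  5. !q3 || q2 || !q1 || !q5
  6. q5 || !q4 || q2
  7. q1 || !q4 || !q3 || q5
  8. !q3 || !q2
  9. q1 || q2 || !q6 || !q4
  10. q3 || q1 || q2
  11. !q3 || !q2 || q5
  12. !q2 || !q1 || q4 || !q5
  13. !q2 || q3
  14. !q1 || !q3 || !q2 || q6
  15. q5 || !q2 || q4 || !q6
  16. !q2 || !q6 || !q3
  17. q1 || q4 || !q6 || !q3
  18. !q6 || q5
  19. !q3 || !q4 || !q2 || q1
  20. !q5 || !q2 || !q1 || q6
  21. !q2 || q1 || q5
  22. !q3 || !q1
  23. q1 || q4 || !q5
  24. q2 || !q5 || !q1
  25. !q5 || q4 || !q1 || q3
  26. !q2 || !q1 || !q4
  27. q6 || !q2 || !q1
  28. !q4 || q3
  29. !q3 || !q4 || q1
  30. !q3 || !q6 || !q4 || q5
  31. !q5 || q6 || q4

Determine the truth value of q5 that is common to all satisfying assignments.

Suppose q5 = true.
Try q3 = true.
(!q4) alone gives q4 = false.
(!q2) alone gives q2 = false.
(!q1) alone gives q1 = false.
Now (q1) is unsatisfied and unit — conflict.
So q3 must be the other value — set q3 = false.
(q4) alone gives q4 = true.
Now (!q4) is unsatisfied and unit — conflict.
Both values of q3 lead to a conflict.
So every satisfying assignment has q5 = False.

False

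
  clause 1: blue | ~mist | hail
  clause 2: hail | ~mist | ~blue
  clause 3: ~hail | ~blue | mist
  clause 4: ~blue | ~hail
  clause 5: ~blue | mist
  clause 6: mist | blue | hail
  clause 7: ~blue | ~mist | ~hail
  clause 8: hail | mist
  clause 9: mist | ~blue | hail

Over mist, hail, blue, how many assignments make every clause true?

There are 2^3 = 8 truth assignments over (mist, hail, blue).
Split on hail. With hail = 1, the clauses containing hail are satisfied and ~hail drops from the rest; 2 of the 2^2 = 4 assignments to the other variables satisfy what remains.
With hail = 0, by the same count on the reduced clause set, 0 assignments work.
Total: 2 + 0 = 2.

2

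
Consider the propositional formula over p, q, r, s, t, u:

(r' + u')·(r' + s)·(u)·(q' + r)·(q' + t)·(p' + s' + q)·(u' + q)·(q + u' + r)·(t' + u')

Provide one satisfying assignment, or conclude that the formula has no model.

Unit clause (u) forces u = 1.
Unit clause (r') forces r = 0.
Unit clause (q') forces q = 0.
But (q) is also a unit clause — contradiction.

UNSATISFIABLE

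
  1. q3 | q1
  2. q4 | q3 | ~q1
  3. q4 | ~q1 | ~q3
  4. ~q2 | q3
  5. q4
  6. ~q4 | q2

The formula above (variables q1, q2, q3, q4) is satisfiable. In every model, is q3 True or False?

True

Suppose q3 = 0.
From the singleton clause (q1), q1 = 1.
From the singleton clause (q4), q4 = 1.
From the singleton clause (~q2), q2 = 0.
But (q2) is also a unit clause — contradiction.
So every satisfying assignment has q3 = True.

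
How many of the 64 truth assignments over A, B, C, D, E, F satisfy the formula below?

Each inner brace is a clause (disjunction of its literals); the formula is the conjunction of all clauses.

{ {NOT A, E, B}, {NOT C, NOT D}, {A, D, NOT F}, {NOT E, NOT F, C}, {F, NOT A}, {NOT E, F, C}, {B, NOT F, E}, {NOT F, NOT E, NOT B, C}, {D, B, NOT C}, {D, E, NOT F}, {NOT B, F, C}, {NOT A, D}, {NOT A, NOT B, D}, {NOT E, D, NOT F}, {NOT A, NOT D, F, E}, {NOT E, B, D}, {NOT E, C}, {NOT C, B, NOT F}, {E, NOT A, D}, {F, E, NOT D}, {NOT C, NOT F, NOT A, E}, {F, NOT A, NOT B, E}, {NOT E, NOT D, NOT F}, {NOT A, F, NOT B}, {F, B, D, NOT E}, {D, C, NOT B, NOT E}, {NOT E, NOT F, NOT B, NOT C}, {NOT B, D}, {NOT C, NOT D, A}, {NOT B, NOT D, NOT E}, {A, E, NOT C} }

3

There are 2^6 = 64 truth assignments over (A, B, C, D, E, F).
Split on A. With A = true, the clauses containing A are satisfied and NOT A drops from the rest; 1 of the 2^5 = 32 assignments to the other variables satisfy what remains.
With A = false, by the same count on the reduced clause set, 2 assignments work.
(One model: A=F, B=F, C=F, D=F, E=F, F=F.)
Total: 1 + 2 = 3.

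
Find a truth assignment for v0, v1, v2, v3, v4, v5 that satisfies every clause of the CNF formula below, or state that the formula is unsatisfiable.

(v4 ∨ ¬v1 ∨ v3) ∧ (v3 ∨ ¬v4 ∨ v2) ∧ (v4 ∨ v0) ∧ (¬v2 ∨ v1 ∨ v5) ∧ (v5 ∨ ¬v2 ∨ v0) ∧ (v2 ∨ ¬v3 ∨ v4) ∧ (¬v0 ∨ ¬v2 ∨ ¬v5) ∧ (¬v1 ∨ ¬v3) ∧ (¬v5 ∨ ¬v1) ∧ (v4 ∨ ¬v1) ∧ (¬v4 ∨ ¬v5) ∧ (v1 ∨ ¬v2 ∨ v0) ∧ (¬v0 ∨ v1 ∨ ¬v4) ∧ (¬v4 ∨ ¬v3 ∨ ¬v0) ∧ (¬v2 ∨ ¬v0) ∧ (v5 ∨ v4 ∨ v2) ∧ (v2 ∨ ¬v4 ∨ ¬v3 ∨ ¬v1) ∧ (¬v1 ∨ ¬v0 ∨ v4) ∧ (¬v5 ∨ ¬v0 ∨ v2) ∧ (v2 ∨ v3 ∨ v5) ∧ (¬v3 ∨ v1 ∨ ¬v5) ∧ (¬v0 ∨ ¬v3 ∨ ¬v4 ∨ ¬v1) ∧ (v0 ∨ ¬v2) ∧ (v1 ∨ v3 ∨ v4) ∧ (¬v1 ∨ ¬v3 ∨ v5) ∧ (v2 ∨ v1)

Case v4 = True:
(¬v5) alone gives v5 = False.
Case v3 = True:
(¬v1) alone gives v1 = False.
(¬v2) alone gives v2 = False.
Now (v2) is unsatisfied and unit — conflict.
That branch fails; take v3 = False instead.
(v2) alone gives v2 = True.
(v1) alone gives v1 = True.
(v0) alone gives v0 = True.
Now (¬v0) is unsatisfied and unit — conflict.
Both values of v3 lead to a conflict.
That branch fails; take v4 = False instead.
(v0) alone gives v0 = True.
(¬v1) alone gives v1 = False.
(¬v2) alone gives v2 = False.
Now (v2) is unsatisfied and unit — conflict.
Both values of v4 lead to a conflict.

UNSATISFIABLE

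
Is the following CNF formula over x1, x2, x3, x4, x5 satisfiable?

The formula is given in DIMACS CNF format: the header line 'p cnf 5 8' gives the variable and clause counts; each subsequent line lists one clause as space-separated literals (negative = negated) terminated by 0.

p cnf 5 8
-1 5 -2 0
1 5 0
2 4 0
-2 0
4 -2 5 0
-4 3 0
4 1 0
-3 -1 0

Yes

From the singleton clause (¬x2), x2 = False.
From the singleton clause (x4), x4 = True.
From the singleton clause (x3), x3 = True.
From the singleton clause (¬x1), x1 = False.
From the singleton clause (x5), x5 = True.
All clauses are satisfied.
A satisfying assignment: x1 ↦ False, x2 ↦ False, x3 ↦ True, x4 ↦ True, x5 ↦ True.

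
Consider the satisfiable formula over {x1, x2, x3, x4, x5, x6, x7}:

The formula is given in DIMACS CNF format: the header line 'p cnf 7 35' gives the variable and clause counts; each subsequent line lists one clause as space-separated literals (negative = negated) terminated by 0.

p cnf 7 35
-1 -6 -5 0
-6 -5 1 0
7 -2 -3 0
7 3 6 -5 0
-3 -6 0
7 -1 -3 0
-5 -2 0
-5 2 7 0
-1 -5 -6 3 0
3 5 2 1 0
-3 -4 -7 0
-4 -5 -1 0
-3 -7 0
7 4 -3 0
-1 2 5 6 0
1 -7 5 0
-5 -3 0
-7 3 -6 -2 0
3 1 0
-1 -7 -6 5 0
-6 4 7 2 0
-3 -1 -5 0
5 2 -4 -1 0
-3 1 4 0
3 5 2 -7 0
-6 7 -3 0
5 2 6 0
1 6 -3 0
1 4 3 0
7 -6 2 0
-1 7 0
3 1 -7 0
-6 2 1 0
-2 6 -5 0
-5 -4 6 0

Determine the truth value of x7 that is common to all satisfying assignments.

True

Suppose x7 = False.
Unit clause (¬x1) forces x1 = False.
Unit clause (x3) forces x3 = True.
Unit clause (¬x2) forces x2 = False.
Unit clause (¬x6) forces x6 = False.
Now (x6) is unsatisfied and unit — conflict.
So every satisfying assignment has x7 = True.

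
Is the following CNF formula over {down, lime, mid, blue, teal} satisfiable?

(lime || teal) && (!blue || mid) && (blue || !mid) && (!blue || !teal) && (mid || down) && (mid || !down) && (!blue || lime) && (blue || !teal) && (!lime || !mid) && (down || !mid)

No

Suppose lime = true.
From the singleton clause (!mid), mid = false.
From the singleton clause (!blue), blue = false.
From the singleton clause (down), down = true.
But (!down) is also a unit clause — contradiction.
That branch fails; take lime = false instead.
From the singleton clause (teal), teal = true.
From the singleton clause (!blue), blue = false.
But (blue) is also a unit clause — contradiction.
Both values of lime lead to a conflict.
No assignment satisfies every clause.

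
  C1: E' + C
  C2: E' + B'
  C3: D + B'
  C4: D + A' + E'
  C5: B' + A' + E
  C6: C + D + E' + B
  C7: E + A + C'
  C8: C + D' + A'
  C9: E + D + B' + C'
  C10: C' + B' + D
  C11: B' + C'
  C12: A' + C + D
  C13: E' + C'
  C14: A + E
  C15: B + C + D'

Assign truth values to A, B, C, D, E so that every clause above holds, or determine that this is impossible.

A=1, B=0, C=1, D=0, E=0

Suppose E = 0.
(A) alone gives A = 1.
(B') alone gives B = 0.
Suppose C = 1.
All clauses hold; D can take either value.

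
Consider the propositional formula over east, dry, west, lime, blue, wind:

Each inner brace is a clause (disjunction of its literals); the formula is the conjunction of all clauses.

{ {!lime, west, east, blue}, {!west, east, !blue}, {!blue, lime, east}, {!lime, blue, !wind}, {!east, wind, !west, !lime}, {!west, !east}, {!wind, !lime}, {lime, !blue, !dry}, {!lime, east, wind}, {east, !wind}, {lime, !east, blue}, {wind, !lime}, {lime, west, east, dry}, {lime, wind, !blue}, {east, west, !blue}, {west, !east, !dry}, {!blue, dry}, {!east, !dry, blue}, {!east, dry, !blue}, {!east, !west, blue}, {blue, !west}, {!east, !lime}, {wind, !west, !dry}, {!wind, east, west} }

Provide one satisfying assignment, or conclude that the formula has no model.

Try west = false.
Try wind = false.
From the singleton clause (!lime), lime = false.
From the singleton clause (!blue), blue = false.
From the singleton clause (!east), east = false.
From the singleton clause (dry), dry = true.
Every clause now holds.

east ↦ false,  dry ↦ true,  west ↦ false,  lime ↦ false,  blue ↦ false,  wind ↦ false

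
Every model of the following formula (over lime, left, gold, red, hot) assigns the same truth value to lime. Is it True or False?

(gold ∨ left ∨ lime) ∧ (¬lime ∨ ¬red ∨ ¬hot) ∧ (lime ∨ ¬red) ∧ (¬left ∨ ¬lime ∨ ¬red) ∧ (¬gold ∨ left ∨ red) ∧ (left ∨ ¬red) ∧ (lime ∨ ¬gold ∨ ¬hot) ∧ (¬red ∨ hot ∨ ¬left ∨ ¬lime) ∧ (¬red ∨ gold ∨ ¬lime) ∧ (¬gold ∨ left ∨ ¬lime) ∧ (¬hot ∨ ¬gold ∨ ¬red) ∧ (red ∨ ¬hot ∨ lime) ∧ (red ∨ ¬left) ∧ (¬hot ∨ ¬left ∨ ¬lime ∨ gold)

Suppose lime = False.
Unit clause (¬red) forces red = False.
Unit clause (¬hot) forces hot = False.
Unit clause (¬left) forces left = False.
Unit clause (gold) forces gold = True.
But (¬gold) is also a unit clause — contradiction.
So every satisfying assignment has lime = True.

True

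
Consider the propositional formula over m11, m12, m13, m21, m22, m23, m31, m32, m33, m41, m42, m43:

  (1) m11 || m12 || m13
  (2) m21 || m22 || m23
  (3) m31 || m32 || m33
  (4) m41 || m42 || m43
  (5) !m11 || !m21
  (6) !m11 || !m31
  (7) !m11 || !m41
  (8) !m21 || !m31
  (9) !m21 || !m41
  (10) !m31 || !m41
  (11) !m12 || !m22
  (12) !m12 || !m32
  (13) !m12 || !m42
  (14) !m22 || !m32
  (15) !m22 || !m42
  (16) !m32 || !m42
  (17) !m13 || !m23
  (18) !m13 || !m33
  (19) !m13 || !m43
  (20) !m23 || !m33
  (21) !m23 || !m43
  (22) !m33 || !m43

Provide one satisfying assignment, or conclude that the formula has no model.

UNSATISFIABLE

Case m11 = false:
Case m12 = true:
From the singleton clause (!m22), m22 = false.
From the singleton clause (!m32), m32 = false.
From the singleton clause (!m42), m42 = false.
Case m21 = true:
From the singleton clause (!m31), m31 = false.
From the singleton clause (m33), m33 = true.
From the singleton clause (!m41), m41 = false.
From the singleton clause (m43), m43 = true.
That conflicts with the unit clause (!m43).
Undo m21 and try m21 = false.
From the singleton clause (m23), m23 = true.
From the singleton clause (!m13), m13 = false.
From the singleton clause (!m33), m33 = false.
From the singleton clause (m31), m31 = true.
From the singleton clause (!m41), m41 = false.
From the singleton clause (m43), m43 = true.
That conflicts with the unit clause (!m43).
Both values of m21 lead to a conflict.
Undo m12 and try m12 = false.
From the singleton clause (m13), m13 = true.
From the singleton clause (!m23), m23 = false.
From the singleton clause (!m33), m33 = false.
From the singleton clause (!m43), m43 = false.
Case m21 = true:
From the singleton clause (!m31), m31 = false.
From the singleton clause (m32), m32 = true.
From the singleton clause (!m41), m41 = false.
From the singleton clause (m42), m42 = true.
That conflicts with the unit clause (!m42).
Undo m21 and try m21 = false.
From the singleton clause (m22), m22 = true.
From the singleton clause (!m32), m32 = false.
From the singleton clause (m31), m31 = true.
From the singleton clause (!m41), m41 = false.
From the singleton clause (m42), m42 = true.
That conflicts with the unit clause (!m42).
Both values of m21 lead to a conflict.
Both values of m12 lead to a conflict.
Undo m11 and try m11 = true.
From the singleton clause (!m21), m21 = false.
From the singleton clause (!m31), m31 = false.
From the singleton clause (!m41), m41 = false.
Case m22 = true:
From the singleton clause (!m12), m12 = false.
From the singleton clause (!m32), m32 = false.
From the singleton clause (m33), m33 = true.
From the singleton clause (!m42), m42 = false.
From the singleton clause (m43), m43 = true.
That conflicts with the unit clause (!m43).
Undo m22 and try m22 = false.
From the singleton clause (m23), m23 = true.
From the singleton clause (!m13), m13 = false.
From the singleton clause (!m33), m33 = false.
From the singleton clause (m32), m32 = true.
From the singleton clause (!m12), m12 = false.
From the singleton clause (!m42), m42 = false.
From the singleton clause (m43), m43 = true.
That conflicts with the unit clause (!m43).
Both values of m22 lead to a conflict.
Both values of m11 lead to a conflict.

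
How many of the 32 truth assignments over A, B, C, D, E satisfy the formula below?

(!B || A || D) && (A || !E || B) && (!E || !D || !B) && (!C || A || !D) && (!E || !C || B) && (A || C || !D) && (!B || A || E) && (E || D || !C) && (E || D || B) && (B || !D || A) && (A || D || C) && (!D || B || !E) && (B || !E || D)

7

There are 2^5 = 32 truth assignments over (A, B, C, D, E).
Split on C. With C = true, the clauses containing C are satisfied and !C drops from the rest; 3 of the 2^4 = 16 assignments to the other variables satisfy what remains.
With C = false, by the same count on the reduced clause set, 4 assignments work.
Total: 3 + 4 = 7.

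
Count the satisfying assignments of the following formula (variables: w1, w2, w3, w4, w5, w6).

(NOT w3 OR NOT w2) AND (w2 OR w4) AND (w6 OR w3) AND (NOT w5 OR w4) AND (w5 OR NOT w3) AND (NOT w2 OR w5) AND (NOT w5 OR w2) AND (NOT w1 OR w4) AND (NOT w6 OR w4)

4

There are 2^6 = 64 truth assignments over (w1, w2, w3, w4, w5, w6).
Split on w5. With w5 = true, the clauses containing w5 are satisfied and NOT w5 drops from the rest; 2 of the 2^5 = 32 assignments to the other variables satisfy what remains.
With w5 = false, by the same count on the reduced clause set, 2 assignments work.
Total: 2 + 2 = 4.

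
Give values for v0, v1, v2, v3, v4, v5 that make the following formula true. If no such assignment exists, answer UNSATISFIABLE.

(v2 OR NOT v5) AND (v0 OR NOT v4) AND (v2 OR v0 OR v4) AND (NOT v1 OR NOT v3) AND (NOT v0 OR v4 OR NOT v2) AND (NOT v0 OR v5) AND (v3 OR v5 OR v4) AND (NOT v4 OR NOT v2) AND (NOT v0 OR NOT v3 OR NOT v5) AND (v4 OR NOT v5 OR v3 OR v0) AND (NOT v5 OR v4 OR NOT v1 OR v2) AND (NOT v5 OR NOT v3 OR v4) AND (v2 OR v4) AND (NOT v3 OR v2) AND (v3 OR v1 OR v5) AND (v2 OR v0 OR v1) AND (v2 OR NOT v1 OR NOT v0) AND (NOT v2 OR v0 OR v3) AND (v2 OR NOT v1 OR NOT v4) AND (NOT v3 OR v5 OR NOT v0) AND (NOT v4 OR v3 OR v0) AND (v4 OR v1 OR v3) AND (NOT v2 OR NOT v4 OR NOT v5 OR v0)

v0: false, v1: false, v2: true, v3: true, v4: false, v5: false

Suppose v2 = true.
From the singleton clause (NOT v4), v4 = false.
From the singleton clause (NOT v0), v0 = false.
From the singleton clause (v3), v3 = true.
From the singleton clause (NOT v1), v1 = false.
From the singleton clause (NOT v5), v5 = false.
This assignment satisfies each clause.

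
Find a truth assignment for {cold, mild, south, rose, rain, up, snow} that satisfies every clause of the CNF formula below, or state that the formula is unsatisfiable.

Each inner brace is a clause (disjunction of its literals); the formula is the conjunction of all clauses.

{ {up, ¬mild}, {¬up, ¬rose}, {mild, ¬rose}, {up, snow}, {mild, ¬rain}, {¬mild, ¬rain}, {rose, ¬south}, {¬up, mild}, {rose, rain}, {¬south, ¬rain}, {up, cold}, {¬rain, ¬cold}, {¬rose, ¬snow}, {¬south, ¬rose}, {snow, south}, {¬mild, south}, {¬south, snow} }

Suppose up = True.
The clause (¬rose) is unit, so rose = False.
The clause (¬south) is unit, so south = False.
The clause (mild) is unit, so mild = True.
But (¬mild) is also a unit clause — contradiction.
Undo up and try up = False.
The clause (¬mild) is unit, so mild = False.
The clause (¬rose) is unit, so rose = False.
The clause (snow) is unit, so snow = True.
The clause (¬rain) is unit, so rain = False.
But (rain) is also a unit clause — contradiction.
Both values of up lead to a conflict.

UNSATISFIABLE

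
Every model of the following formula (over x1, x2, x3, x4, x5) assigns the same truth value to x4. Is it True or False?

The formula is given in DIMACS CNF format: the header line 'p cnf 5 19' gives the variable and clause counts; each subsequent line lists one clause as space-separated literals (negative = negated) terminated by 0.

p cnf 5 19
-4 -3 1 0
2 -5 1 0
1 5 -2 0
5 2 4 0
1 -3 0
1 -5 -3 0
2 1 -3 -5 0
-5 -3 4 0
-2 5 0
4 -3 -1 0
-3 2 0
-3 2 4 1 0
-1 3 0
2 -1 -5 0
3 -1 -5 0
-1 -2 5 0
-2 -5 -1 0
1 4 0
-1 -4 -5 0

Suppose x4 = False.
Unit clause (x1) forces x1 = True.
Unit clause (¬x3) forces x3 = False.
Now (x3) is unsatisfied and unit — conflict.
So every satisfying assignment has x4 = True.

True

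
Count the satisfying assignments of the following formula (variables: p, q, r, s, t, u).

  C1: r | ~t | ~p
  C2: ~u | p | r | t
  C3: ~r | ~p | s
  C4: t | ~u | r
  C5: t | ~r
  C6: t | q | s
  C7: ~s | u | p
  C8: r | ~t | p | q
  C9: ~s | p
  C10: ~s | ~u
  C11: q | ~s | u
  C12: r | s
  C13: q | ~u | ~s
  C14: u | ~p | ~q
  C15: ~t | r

There are 2^6 = 64 truth assignments over (p, q, r, s, t, u).
Split on t. With t = 1, the clauses containing t are satisfied and ~t drops from the rest; 4 of the 2^5 = 32 assignments to the other variables satisfy what remains.
With t = 0, by the same count on the reduced clause set, 0 assignments work.
(One model: p=F, q=F, r=T, s=F, t=T, u=F.)
Total: 4 + 0 = 4.

4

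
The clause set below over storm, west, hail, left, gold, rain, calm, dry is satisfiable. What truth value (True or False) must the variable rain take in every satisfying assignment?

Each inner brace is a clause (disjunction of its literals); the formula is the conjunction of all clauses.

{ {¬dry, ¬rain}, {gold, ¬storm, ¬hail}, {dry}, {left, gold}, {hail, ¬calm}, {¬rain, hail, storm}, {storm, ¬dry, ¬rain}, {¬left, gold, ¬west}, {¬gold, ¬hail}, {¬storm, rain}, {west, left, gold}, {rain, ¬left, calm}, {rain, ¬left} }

Suppose rain = True.
Unit clause (¬dry) forces dry = False.
Now (dry) is unsatisfied and unit — conflict.
So every satisfying assignment has rain = False.

False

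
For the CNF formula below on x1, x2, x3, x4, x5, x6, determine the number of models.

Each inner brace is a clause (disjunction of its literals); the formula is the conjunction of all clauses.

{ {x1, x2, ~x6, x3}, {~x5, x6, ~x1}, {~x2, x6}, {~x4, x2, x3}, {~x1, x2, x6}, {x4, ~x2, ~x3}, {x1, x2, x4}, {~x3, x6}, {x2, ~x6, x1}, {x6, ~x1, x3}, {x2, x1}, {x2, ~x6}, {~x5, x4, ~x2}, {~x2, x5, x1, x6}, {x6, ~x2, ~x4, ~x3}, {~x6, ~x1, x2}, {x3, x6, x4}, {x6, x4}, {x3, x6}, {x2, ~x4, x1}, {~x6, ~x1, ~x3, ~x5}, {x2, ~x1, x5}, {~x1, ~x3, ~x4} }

8

There are 2^6 = 64 truth assignments over (x1, x2, x3, x4, x5, x6).
Split on x2. With x2 = 1, the clauses containing x2 are satisfied and ~x2 drops from the rest; 8 of the 2^5 = 32 assignments to the other variables satisfy what remains.
With x2 = 0, by the same count on the reduced clause set, 0 assignments work.
Total: 8 + 0 = 8.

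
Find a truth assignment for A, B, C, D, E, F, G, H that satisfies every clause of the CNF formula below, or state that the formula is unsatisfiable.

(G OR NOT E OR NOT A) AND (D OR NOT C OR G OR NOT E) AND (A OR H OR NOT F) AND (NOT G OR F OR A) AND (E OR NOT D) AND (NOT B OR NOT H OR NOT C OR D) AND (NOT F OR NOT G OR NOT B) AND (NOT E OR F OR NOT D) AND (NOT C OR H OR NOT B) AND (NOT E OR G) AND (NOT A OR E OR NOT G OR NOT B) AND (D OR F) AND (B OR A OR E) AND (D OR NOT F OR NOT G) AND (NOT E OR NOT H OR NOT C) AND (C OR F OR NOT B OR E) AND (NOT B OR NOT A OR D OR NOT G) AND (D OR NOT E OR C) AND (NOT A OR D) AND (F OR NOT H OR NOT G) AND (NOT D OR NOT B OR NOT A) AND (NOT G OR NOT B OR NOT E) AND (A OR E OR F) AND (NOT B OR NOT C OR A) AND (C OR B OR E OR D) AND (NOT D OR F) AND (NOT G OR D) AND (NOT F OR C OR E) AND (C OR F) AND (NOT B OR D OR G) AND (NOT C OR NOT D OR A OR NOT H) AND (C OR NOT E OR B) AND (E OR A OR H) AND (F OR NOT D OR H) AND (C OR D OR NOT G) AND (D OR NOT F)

Branch on E: set E = true.
The clause (G) is unit, so G = true.
The clause (NOT B) is unit, so B = false.
The clause (D) is unit, so D = true.
The clause (F) is unit, so F = true.
The clause (C) is unit, so C = true.
The clause (NOT H) is unit, so H = false.
The clause (A) is unit, so A = true.
Every clause now holds.

A ↦ true; B ↦ false; C ↦ true; D ↦ true; E ↦ true; F ↦ true; G ↦ true; H ↦ false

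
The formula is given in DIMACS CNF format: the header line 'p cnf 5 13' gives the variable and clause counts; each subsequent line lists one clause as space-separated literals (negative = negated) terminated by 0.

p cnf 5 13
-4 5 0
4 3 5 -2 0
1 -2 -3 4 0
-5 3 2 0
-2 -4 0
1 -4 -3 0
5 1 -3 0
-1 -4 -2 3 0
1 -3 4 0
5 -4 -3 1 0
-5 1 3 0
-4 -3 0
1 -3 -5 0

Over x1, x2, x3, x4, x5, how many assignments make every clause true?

7

There are 2^5 = 32 truth assignments over (x1, x2, x3, x4, x5).
Split on x2. With x2 = True, the clauses containing x2 are satisfied and ¬x2 drops from the rest; 3 of the 2^4 = 16 assignments to the other variables satisfy what remains.
With x2 = False, by the same count on the reduced clause set, 4 assignments work.
Total: 3 + 4 = 7.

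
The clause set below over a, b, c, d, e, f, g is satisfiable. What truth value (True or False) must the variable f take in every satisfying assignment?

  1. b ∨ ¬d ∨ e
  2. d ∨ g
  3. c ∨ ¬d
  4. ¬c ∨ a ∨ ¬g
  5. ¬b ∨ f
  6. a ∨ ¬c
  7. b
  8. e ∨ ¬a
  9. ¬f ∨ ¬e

Suppose f = False.
(¬b) alone gives b = False.
But (b) is also a unit clause — contradiction.
So every satisfying assignment has f = True.

True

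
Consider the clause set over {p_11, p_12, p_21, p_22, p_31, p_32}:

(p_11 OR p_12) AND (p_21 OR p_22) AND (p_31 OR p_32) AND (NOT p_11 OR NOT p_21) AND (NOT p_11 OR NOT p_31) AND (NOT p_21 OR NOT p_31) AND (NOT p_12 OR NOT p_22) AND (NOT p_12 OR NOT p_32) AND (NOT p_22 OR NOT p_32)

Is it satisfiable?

Branch on p_11: set p_11 = true.
Unit clause (NOT p_21) forces p_21 = false.
Unit clause (p_22) forces p_22 = true.
Unit clause (NOT p_31) forces p_31 = false.
Unit clause (p_32) forces p_32 = true.
But (NOT p_32) is also a unit clause — contradiction.
That branch fails; take p_11 = false instead.
Unit clause (p_12) forces p_12 = true.
Unit clause (NOT p_22) forces p_22 = false.
Unit clause (p_21) forces p_21 = true.
Unit clause (NOT p_31) forces p_31 = false.
Unit clause (p_32) forces p_32 = true.
But (NOT p_32) is also a unit clause — contradiction.
Neither p_11 = true nor p_11 = false works.
No assignment satisfies every clause.

No, unsatisfiable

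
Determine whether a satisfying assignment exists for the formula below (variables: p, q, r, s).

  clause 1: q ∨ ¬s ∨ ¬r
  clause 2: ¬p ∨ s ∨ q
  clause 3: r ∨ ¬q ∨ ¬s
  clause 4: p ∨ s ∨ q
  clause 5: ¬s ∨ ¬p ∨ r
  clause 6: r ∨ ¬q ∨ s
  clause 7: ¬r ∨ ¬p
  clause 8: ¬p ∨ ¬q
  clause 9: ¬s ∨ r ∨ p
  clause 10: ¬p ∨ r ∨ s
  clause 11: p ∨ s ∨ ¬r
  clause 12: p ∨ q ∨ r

Branch on r: set r = True.
From the singleton clause (¬p), p = False.
From the singleton clause (s), s = True.
From the singleton clause (q), q = True.
This assignment satisfies each clause.
A satisfying assignment: p: False, q: True, r: True, s: True.

Yes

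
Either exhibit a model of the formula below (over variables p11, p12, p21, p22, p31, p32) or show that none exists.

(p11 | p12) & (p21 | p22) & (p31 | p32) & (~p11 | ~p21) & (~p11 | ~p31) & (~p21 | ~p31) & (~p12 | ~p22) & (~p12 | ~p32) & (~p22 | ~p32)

Branch on p11: set p11 = 1.
Unit clause (~p21) forces p21 = 0.
Unit clause (p22) forces p22 = 1.
Unit clause (~p31) forces p31 = 0.
Unit clause (p32) forces p32 = 1.
That conflicts with the unit clause (~p32).
That branch fails; take p11 = 0 instead.
Unit clause (p12) forces p12 = 1.
Unit clause (~p22) forces p22 = 0.
Unit clause (p21) forces p21 = 1.
Unit clause (~p31) forces p31 = 0.
Unit clause (p32) forces p32 = 1.
That conflicts with the unit clause (~p32).
Either choice for p11 ends in contradiction.

UNSATISFIABLE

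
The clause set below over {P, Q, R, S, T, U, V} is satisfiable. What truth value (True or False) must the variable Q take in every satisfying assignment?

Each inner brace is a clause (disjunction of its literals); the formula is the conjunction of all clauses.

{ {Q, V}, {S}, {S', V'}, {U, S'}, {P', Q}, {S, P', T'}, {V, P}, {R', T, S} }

True

Suppose Q = 0.
Unit clause (V) forces V = 1.
Unit clause (S) forces S = 1.
But (S') is also a unit clause — contradiction.
So every satisfying assignment has Q = True.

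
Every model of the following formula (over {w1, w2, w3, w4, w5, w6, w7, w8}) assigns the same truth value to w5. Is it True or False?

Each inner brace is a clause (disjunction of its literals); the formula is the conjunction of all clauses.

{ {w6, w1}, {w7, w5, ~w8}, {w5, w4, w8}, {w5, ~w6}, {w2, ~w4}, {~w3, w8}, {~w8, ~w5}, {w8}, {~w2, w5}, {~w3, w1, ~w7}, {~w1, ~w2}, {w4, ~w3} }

False

Suppose w5 = 1.
From the singleton clause (~w8), w8 = 0.
That conflicts with the unit clause (w8).
So every satisfying assignment has w5 = False.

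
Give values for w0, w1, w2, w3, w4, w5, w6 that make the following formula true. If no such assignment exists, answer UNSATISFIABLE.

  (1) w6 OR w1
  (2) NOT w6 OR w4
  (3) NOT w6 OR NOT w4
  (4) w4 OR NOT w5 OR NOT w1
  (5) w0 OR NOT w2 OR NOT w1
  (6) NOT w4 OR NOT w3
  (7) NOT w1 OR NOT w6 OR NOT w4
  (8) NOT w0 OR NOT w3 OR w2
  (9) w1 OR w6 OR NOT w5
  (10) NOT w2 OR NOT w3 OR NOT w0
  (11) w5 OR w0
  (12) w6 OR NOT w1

UNSATISFIABLE

Case w6 = true:
From the singleton clause (w4), w4 = true.
Now (NOT w4) is unsatisfied and unit — conflict.
That branch fails; take w6 = false instead.
From the singleton clause (w1), w1 = true.
Now (NOT w1) is unsatisfied and unit — conflict.
Either choice for w6 ends in contradiction.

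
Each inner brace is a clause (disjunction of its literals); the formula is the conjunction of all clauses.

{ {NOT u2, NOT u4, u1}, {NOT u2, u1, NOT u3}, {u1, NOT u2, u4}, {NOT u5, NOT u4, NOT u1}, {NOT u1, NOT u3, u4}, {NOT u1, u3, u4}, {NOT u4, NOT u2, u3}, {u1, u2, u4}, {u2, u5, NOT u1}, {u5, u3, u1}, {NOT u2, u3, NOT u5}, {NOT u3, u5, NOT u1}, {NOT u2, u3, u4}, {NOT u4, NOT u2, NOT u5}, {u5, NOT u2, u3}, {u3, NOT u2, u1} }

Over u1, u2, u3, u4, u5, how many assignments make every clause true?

There are 2^5 = 32 truth assignments over (u1, u2, u3, u4, u5).
Split on u4. With u4 = true, the clauses containing u4 are satisfied and NOT u4 drops from the rest; 3 of the 2^4 = 16 assignments to the other variables satisfy what remains.
With u4 = false, by the same count on the reduced clause set, 0 assignments work.
Total: 3 + 0 = 3.

3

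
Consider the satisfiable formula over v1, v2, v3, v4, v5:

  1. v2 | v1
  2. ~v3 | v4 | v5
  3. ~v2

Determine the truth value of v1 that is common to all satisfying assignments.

True

Suppose v1 = 0.
From the singleton clause (v2), v2 = 1.
Now (~v2) is unsatisfied and unit — conflict.
So every satisfying assignment has v1 = True.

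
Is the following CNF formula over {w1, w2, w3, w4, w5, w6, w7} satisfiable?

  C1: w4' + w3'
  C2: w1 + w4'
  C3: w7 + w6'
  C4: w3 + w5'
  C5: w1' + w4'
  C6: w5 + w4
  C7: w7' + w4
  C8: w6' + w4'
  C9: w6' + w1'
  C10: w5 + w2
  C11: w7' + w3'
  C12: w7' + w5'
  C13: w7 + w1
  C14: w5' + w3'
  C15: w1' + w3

Branch on w4: set w4 = 0.
(w5) alone gives w5 = 1.
(w3) alone gives w3 = 1.
But (w3') is also a unit clause — contradiction.
So w4 must be the other value — set w4 = 1.
(w3') alone gives w3 = 0.
(w1) alone gives w1 = 1.
But (w1') is also a unit clause — contradiction.
Both values of w4 lead to a conflict.
No assignment satisfies every clause.

No, unsatisfiable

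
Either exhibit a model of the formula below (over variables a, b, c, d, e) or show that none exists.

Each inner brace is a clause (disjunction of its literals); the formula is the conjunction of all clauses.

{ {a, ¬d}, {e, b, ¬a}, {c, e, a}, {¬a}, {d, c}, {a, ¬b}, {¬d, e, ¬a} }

From the singleton clause (¬a), a = False.
From the singleton clause (¬d), d = False.
From the singleton clause (c), c = True.
From the singleton clause (¬b), b = False.
Every clause is now satisfied; e is unconstrained.

a: False,  b: False,  c: True,  d: False,  e: False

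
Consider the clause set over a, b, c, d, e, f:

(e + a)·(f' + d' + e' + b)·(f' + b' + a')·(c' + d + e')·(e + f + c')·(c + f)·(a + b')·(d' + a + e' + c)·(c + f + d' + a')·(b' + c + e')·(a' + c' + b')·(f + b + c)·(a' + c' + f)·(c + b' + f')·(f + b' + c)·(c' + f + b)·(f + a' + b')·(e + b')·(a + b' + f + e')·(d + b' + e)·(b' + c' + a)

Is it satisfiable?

Satisfiable

Branch on e: set e = 1.
Branch on c: set c = 0.
Unit clause (f) forces f = 1.
Unit clause (b') forces b = 0.
Unit clause (d') forces d = 0.
No clause remains; a is free.
A satisfying assignment: a=0,  b=0,  c=0,  d=0,  e=1,  f=1.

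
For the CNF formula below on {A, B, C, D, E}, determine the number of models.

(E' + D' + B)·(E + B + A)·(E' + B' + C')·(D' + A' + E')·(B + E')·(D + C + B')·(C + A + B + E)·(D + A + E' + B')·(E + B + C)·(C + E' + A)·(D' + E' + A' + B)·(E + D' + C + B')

6

There are 2^5 = 32 truth assignments over (A, B, C, D, E).
Split on E. With E = 1, the clauses containing E are satisfied and E' drops from the rest; 0 of the 2^4 = 16 assignments to the other variables satisfy what remains.
With E = 0, by the same count on the reduced clause set, 6 assignments work.
Total: 0 + 6 = 6.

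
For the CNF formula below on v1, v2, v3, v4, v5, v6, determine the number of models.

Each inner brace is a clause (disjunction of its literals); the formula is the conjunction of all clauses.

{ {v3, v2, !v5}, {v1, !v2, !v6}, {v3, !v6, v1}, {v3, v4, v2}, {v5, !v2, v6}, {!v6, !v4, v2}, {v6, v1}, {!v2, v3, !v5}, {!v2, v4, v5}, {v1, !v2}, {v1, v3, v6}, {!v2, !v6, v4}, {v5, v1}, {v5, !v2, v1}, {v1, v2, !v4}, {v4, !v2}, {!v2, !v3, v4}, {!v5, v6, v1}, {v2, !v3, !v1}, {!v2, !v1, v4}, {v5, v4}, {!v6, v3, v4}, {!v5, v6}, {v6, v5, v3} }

4

There are 2^6 = 64 truth assignments over (v1, v2, v3, v4, v5, v6).
Split on v3. With v3 = true, the clauses containing v3 are satisfied and !v3 drops from the rest; 3 of the 2^5 = 32 assignments to the other variables satisfy what remains.
With v3 = false, by the same count on the reduced clause set, 1 assignment works.
(One model: v1=F, v2=F, v3=T, v4=F, v5=T, v6=T.)
Total: 3 + 1 = 4.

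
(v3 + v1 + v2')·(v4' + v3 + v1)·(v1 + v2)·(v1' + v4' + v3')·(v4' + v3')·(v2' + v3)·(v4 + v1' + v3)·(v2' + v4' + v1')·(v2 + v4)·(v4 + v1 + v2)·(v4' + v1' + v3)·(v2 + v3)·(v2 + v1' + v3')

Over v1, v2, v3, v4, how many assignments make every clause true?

There are 2^4 = 16 truth assignments over (v1, v2, v3, v4).
Split on v3. With v3 = 1, the clauses containing v3 are satisfied and v3' drops from the rest; 2 of the 2^3 = 8 assignments to the other variables satisfy what remains.
With v3 = 0, by the same count on the reduced clause set, 0 assignments work.
(One model: v1=F, v2=T, v3=T, v4=F.)
Total: 2 + 0 = 2.

2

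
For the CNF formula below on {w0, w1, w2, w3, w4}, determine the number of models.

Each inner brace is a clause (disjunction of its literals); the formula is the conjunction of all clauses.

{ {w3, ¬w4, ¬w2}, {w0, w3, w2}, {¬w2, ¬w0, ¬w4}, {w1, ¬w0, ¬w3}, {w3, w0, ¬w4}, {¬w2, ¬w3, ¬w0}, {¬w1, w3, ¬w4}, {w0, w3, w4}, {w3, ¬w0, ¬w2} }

13

There are 2^5 = 32 truth assignments over (w0, w1, w2, w3, w4).
Split on w3. With w3 = True, the clauses containing w3 are satisfied and ¬w3 drops from the rest; 10 of the 2^4 = 16 assignments to the other variables satisfy what remains.
With w3 = False, by the same count on the reduced clause set, 3 assignments work.
(One model: w0=F, w1=F, w2=F, w3=T, w4=F.)
Total: 10 + 3 = 13.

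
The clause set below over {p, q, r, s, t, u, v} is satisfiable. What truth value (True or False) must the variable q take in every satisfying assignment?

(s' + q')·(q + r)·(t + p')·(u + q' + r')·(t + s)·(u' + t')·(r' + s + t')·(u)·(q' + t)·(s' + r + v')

Suppose q = 1.
(s') alone gives s = 0.
(t) alone gives t = 1.
(u') alone gives u = 0.
Now (u) is unsatisfied and unit — conflict.
So every satisfying assignment has q = False.

False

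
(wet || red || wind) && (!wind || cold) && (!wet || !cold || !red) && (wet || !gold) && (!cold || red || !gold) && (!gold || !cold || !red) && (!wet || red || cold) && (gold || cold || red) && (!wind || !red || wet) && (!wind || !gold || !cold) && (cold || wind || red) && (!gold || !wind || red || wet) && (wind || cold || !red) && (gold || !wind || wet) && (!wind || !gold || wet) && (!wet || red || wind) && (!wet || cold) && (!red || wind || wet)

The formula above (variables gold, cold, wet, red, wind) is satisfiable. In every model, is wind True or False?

True

Suppose wind = false.
Case wet = true:
The clause (red) is unit, so red = true.
The clause (!cold) is unit, so cold = false.
That conflicts with the unit clause (cold).
Undo wet and try wet = false.
The clause (red) is unit, so red = true.
That conflicts with the unit clause (!red).
Neither wet = true nor wet = false works.
So every satisfying assignment has wind = True.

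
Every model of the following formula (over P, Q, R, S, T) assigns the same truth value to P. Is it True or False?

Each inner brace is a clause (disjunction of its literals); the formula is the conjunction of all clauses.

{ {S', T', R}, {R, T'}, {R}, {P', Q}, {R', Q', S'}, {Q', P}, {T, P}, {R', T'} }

Suppose P = 0.
(R) alone gives R = 1.
(Q') alone gives Q = 0.
(T) alone gives T = 1.
Now (T') is unsatisfied and unit — conflict.
So every satisfying assignment has P = True.

True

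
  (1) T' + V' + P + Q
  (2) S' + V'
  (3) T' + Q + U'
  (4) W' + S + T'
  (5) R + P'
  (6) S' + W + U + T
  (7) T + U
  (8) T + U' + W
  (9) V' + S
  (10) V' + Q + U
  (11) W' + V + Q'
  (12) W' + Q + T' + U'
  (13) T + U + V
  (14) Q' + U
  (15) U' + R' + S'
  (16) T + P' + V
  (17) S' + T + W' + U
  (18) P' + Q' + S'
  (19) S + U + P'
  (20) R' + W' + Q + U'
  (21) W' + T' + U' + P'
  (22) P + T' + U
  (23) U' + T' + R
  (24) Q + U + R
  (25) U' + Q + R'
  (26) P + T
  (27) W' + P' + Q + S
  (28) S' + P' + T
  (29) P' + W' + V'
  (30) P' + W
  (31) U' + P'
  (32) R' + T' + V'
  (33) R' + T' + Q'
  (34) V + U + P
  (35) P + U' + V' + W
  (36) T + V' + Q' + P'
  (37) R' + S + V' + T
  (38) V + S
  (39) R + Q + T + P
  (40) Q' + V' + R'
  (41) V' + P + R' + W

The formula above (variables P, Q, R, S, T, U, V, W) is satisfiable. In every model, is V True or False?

Suppose V = 1.
The clause (S') is unit, so S = 0.
Now (S) is unsatisfied and unit — conflict.
So every satisfying assignment has V = False.

False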